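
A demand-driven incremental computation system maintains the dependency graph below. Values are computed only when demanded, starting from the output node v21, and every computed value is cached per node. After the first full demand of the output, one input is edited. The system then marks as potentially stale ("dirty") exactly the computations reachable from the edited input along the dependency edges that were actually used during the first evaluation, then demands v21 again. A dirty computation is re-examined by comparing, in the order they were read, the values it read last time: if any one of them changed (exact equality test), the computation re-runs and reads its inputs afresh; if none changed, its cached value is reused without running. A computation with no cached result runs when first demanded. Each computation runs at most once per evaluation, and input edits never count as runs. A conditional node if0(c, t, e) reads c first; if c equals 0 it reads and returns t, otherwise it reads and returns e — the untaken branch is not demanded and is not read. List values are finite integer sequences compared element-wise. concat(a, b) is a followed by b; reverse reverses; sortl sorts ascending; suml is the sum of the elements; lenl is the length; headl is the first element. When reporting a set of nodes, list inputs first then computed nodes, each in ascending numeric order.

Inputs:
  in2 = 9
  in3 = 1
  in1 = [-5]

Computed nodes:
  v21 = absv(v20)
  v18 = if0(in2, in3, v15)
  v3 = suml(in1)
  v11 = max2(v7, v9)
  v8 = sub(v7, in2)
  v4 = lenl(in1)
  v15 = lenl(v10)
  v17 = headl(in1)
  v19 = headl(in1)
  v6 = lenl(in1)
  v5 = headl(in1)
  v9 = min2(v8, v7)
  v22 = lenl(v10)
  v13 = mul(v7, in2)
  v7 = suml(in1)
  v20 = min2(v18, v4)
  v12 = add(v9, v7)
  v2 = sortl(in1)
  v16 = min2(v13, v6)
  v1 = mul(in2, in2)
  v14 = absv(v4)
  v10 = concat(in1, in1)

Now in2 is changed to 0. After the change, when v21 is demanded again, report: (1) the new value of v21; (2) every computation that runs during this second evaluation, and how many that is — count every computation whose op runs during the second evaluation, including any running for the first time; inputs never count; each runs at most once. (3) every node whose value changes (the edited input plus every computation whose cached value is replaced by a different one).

First evaluation (everything demanded from the output):
  v4 = lenl([-5]) = 1
  v10 = concat([-5], [-5]) = [-5, -5]
  v15 = lenl([-5, -5]) = 2
  v18 = if0(in2=9 -> else branch v15) = 2
  v20 = min2(2, 1) = 1
  v21 = absv(1) = 1

Propagation after the edit:
  v18: runs — in2 9->0; result 1.
  v20: runs — v18 2->1; result 1 (same value as before).
  v21: checked — values it read are unchanged (v20 unchanged); reused cached 1 without running.

Key observation: the change is absorbed at v20 — it re-runs but produces the same value, and the output's value is unchanged.

New value of v21: 1.
Computations that run: v18, v20 — 2 in total.
Values that change: in2, v18.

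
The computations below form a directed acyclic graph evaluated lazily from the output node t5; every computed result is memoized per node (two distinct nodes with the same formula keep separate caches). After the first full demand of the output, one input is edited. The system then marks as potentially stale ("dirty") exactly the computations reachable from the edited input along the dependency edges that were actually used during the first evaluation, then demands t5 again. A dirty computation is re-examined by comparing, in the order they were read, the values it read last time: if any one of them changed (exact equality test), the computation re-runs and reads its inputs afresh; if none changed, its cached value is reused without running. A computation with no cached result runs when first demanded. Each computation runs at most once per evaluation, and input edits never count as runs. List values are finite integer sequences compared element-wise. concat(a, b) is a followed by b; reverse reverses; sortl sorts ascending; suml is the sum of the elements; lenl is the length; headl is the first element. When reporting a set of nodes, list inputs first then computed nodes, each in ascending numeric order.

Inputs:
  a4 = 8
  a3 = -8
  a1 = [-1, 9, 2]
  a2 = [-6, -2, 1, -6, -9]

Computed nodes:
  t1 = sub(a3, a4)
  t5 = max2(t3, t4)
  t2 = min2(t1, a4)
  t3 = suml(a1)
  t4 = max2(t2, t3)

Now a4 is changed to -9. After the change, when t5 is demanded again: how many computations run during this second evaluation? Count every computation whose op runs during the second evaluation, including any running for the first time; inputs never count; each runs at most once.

First demand of the output computes:
  t1 = sub(-8, 8) = -16
  t2 = min2(-16, 8) = -16
  t3 = suml([-1, 9, 2]) = 10
  t4 = max2(-16, 10) = 10
  t5 = max2(10, 10) = 10

After the edit, cleaning proceeds:
  t1: a read changed (a4 8->-9) — executes, giving 1.
  t2: a read changed (t1 -16->1; a4 8->-9) — executes, giving -9.
  t4: a read changed (t2 -16->-9) — executes, giving 10 — identical to its old value.
  t5: dirty, but its reads are unchanged (t3 unchanged, t4 unchanged); cached 10 stands.

Note the absorption at t4: it re-runs yet its value is the same, leaving the output's value untouched.

3 computations run: t1, t2, t4.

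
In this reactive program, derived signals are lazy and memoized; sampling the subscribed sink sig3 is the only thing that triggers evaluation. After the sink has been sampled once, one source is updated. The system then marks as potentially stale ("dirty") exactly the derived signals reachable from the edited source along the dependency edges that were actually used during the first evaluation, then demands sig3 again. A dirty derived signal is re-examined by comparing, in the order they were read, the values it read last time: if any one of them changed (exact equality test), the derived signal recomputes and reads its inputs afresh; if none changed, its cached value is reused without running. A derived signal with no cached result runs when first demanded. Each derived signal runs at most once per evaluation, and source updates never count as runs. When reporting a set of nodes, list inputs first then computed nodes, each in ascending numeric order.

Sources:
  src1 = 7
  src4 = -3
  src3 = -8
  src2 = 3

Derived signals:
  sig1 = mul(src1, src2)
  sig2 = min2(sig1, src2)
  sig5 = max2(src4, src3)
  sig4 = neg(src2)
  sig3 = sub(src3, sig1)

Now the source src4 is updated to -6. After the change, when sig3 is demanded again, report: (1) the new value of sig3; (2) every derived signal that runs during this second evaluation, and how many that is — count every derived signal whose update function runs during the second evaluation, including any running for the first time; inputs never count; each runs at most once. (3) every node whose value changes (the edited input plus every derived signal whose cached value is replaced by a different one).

First demand of the output computes:
  sig1 = mul(7, 3) = 21
  sig3 = sub(-8, 21) = -29

After the edit, cleaning proceeds:
  src4 only reaches undemanded nodes; the second demand re-runs nothing.

Note the shortcut — src4 feeds only undemanded nodes, so no recomputation happens.

Demanding sig3 again yields -29.
0 derived signals run: none.
The nodes whose values change: src4.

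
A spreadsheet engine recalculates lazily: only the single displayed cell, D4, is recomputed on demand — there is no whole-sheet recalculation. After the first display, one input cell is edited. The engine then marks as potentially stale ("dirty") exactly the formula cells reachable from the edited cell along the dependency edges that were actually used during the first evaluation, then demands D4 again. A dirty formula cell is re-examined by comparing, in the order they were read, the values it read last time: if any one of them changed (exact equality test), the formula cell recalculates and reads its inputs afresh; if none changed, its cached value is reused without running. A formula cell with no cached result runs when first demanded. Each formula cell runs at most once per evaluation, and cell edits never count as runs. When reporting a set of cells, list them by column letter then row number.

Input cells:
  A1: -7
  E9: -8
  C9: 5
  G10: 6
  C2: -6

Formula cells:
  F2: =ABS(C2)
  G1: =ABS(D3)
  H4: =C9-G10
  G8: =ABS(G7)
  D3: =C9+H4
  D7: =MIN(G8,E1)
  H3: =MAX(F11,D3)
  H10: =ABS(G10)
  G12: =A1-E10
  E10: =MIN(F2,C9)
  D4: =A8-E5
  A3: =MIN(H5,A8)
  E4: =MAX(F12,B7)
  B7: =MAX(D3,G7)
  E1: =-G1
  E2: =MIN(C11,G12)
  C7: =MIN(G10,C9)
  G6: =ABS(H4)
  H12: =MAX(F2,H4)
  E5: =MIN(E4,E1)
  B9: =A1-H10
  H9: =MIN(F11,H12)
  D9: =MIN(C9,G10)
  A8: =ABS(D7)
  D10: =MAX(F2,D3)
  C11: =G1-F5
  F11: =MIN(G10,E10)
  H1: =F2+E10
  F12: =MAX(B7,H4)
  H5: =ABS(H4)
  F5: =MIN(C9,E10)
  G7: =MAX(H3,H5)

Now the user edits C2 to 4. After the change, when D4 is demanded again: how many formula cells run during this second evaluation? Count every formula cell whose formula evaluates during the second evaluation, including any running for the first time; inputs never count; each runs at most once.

First evaluation (everything demanded from the output):
  F2 = ABS(-6) = 6
  E10 = MIN(6, 5) = 5
  F11 = MIN(6, 5) = 5
  H4 = 5 - 6 = -1
  D3 = 5 + -1 = 4
  G1 = ABS(4) = 4
  E1 = -(4) = -4
  H3 = MAX(5, 4) = 5
  H5 = ABS(-1) = 1
  G7 = MAX(5, 1) = 5
  B7 = MAX(4, 5) = 5
  F12 = MAX(5, -1) = 5
  E4 = MAX(5, 5) = 5
  E5 = MIN(5, -4) = -4
  G8 = ABS(5) = 5
  D7 = MIN(5, -4) = -4
  A8 = ABS(-4) = 4
  D4 = 4 - -4 = 8

Propagation after the edit:
  F2: runs — C2 -6->4; result 4.
  E10: runs — F2 6->4; result 4.
  F11: runs — E10 5->4; result 4.
  H3: runs — F11 5->4; result 4.
  G7: runs — H3 5->4; result 4.
  B7: runs — G7 5->4; result 4.
  F12: runs — B7 5->4; result 4.
  E4: runs — F12 5->4; B7 5->4; result 4.
  E5: runs — E4 5->4; result -4 (same value as before).
  G8: runs — G7 5->4; result 4.
  D7: runs — G8 5->4; result -4 (same value as before).
  A8: checked — values it read are unchanged (D7 unchanged); reused cached 4 without running.
  D4: checked — values it read are unchanged (A8 unchanged, E5 unchanged); reused cached 8 without running.

Key observation: the cutoff stops propagation at A8 — its inputs' values are unchanged, so it reuses its cache.

Formula cells that run: B7, D7, E4, E5, E10, F2, F11, F12, G7, G8, H3 — 11 in total.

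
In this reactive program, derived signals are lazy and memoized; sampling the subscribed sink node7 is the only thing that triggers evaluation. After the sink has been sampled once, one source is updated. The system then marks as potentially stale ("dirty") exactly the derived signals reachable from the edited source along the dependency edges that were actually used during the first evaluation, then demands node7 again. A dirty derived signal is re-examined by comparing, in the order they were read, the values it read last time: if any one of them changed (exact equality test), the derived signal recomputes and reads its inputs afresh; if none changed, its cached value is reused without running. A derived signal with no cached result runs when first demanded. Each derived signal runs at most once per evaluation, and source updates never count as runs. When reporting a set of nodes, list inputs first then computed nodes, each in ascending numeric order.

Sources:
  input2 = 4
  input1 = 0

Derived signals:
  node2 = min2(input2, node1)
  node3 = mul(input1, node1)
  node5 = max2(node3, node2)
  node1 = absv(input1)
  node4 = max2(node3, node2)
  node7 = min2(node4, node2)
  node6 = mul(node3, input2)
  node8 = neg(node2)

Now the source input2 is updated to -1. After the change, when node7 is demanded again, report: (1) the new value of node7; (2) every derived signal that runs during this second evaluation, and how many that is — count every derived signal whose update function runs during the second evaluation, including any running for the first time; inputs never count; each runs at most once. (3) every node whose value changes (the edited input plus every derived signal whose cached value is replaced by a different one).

Demanding node7 again yields -1.
3 derived signals run: node2, node4, node7.
The nodes whose values change: input2, node2, node7.

First demand of the output computes:
  node1 = absv(0) = 0
  node2 = min2(4, 0) = 0
  node3 = mul(0, 0) = 0
  node4 = max2(0, 0) = 0
  node7 = min2(0, 0) = 0

After the edit, cleaning proceeds:
  node2: a read changed (input2 4->-1) — executes, giving -1.
  node4: a read changed (node2 0->-1) — executes, giving 0 — identical to its old value.
  node7: a read changed (node2 0->-1) — executes, giving -1.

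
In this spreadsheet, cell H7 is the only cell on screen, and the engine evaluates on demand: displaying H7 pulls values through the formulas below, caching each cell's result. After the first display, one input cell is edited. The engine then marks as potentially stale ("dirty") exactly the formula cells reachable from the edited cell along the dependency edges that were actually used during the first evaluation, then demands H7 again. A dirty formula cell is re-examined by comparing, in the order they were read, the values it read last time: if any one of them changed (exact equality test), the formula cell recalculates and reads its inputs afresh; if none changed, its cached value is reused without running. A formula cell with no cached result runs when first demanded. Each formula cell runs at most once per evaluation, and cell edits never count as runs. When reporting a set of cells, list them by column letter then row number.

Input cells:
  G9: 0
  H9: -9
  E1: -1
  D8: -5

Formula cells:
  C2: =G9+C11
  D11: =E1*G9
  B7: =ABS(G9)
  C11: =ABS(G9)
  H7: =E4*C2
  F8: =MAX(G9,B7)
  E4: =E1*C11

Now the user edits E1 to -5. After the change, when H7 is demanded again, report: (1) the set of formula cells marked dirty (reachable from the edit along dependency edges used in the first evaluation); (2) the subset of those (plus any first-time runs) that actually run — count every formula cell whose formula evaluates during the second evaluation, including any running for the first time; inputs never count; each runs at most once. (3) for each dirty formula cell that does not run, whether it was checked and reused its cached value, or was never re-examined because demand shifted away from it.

Dirty set: E4, H7.
Run set: E4 (1 run).
Re-examined without running (cache reused): H7.
The important point: E4 recomputes to an identical value, and the output ends up unchanged.

Initial pass — values computed on the first demand:
  C11 = ABS(0) = 0
  C2 = 0 + 0 = 0
  E4 = -1 * 0 = 0
  H7 = 0 * 0 = 0

Second demand — change propagation:
  E4: re-runs because E1 -1->-5; new result 0 (unchanged).
  H7: re-examined; everything it read last time is the same (E4 unchanged, C2 unchanged) — cache 0 kept, no run.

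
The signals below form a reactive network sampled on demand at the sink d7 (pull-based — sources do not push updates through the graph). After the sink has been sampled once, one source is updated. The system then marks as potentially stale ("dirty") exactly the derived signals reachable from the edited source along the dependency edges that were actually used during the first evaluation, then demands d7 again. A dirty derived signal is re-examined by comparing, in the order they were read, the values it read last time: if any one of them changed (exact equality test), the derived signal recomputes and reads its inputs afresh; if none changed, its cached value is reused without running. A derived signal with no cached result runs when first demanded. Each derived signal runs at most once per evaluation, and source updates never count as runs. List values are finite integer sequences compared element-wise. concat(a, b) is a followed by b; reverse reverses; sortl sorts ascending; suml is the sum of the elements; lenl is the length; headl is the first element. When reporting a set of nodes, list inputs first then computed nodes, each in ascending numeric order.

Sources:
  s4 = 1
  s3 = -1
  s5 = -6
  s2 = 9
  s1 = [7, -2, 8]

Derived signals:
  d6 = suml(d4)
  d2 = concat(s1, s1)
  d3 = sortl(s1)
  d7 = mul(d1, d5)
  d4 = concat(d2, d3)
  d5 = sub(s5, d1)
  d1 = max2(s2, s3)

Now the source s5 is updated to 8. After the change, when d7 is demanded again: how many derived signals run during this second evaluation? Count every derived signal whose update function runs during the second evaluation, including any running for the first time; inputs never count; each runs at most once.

Run set: d5, d7 (2 run).

Initial pass — values computed on the first demand:
  d1 = max2(9, -1) = 9
  d5 = sub(-6, 9) = -15
  d7 = mul(9, -15) = -135

Second demand — change propagation:
  d5: re-runs because s5 -6->8; new result -1.
  d7: re-runs because d5 -15->-1; new result -9.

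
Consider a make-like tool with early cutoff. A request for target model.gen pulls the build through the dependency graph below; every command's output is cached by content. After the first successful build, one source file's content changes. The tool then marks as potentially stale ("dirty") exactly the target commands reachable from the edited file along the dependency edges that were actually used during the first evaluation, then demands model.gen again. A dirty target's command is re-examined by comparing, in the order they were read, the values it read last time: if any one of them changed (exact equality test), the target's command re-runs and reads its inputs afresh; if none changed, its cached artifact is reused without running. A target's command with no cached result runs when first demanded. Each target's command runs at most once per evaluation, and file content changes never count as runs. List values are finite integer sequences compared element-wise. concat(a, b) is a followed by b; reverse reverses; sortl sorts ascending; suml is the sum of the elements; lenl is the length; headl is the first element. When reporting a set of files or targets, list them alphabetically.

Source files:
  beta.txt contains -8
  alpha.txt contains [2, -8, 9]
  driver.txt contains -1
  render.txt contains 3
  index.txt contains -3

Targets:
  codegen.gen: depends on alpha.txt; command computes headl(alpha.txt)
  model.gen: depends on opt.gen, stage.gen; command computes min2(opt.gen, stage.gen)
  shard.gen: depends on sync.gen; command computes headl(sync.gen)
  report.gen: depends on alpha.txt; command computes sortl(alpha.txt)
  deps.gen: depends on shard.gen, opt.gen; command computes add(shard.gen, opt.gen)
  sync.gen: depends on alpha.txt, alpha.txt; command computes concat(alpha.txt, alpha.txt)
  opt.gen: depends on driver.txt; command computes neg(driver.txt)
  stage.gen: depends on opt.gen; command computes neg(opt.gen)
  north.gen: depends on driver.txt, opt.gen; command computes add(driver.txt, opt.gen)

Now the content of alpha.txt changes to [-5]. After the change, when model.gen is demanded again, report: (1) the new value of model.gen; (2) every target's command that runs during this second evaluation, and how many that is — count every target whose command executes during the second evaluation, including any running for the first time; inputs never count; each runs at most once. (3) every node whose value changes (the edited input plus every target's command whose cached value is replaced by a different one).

Demanding model.gen again yields -1.
0 target commands run: none.
The nodes whose values change: alpha.txt.
Note the shortcut — alpha.txt feeds only undemanded nodes, so no recomputation happens.

First demand of the output computes:
  opt.gen = neg(-1) = 1
  stage.gen = neg(1) = -1
  model.gen = min2(1, -1) = -1

After the edit, cleaning proceeds:
  alpha.txt only reaches undemanded nodes; the second demand re-runs nothing.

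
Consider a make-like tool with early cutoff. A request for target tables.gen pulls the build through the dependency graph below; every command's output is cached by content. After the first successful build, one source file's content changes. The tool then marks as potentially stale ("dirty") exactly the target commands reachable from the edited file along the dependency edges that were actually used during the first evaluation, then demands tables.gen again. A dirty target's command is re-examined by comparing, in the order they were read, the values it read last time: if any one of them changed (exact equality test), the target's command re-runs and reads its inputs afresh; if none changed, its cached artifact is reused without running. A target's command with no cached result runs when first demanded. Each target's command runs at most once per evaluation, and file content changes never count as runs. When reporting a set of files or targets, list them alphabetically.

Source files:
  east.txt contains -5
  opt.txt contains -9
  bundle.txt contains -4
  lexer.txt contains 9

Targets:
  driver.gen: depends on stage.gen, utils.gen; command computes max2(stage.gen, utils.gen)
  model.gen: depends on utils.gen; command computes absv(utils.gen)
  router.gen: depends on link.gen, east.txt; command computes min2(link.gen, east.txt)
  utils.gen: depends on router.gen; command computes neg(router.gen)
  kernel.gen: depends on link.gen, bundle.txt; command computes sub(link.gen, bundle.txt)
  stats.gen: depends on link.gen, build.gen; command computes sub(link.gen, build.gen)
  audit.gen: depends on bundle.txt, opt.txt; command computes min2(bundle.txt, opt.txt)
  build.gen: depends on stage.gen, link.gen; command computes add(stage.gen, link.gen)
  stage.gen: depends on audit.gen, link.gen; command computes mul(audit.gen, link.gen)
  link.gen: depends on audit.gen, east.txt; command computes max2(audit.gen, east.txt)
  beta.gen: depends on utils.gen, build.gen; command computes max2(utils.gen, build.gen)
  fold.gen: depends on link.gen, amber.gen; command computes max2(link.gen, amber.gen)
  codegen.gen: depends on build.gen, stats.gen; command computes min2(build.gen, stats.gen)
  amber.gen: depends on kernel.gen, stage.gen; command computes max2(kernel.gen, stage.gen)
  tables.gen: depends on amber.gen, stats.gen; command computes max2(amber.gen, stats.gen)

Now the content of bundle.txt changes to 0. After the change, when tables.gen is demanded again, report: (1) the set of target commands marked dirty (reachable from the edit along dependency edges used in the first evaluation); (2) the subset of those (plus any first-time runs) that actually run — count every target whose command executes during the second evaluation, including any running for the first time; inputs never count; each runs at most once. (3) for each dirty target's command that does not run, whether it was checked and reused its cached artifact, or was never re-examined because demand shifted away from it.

The edit dirties: amber.gen, audit.gen, build.gen, kernel.gen, link.gen, stage.gen, stats.gen, tables.gen.
3 target commands run: amber.gen, audit.gen, kernel.gen.
Cache hits after checking: build.gen, link.gen, stage.gen, stats.gen, tables.gen.
Note where the cutoff bites: link.gen is checked, finds nothing changed, and keeps its cache.

First demand of the output computes:
  audit.gen = min2(-4, -9) = -9
  link.gen = max2(-9, -5) = -5
  kernel.gen = sub(-5, -4) = -1
  stage.gen = mul(-9, -5) = 45
  amber.gen = max2(-1, 45) = 45
  build.gen = add(45, -5) = 40
  stats.gen = sub(-5, 40) = -45
  tables.gen = max2(45, -45) = 45

After the edit, cleaning proceeds:
  audit.gen: a read changed (bundle.txt -4->0) — executes, giving -9 — identical to its old value.
  link.gen: dirty, but its reads are unchanged (audit.gen unchanged, east.txt unchanged); cached -5 stands.
  kernel.gen: a read changed (bundle.txt -4->0) — executes, giving -5.
  stage.gen: dirty, but its reads are unchanged (audit.gen unchanged, link.gen unchanged); cached 45 stands.
  amber.gen: a read changed (kernel.gen -1->-5) — executes, giving 45 — identical to its old value.
  build.gen: dirty, but its reads are unchanged (stage.gen unchanged, link.gen unchanged); cached 40 stands.
  stats.gen: dirty, but its reads are unchanged (link.gen unchanged, build.gen unchanged); cached -45 stands.
  tables.gen: dirty, but its reads are unchanged (amber.gen unchanged, stats.gen unchanged); cached 45 stands.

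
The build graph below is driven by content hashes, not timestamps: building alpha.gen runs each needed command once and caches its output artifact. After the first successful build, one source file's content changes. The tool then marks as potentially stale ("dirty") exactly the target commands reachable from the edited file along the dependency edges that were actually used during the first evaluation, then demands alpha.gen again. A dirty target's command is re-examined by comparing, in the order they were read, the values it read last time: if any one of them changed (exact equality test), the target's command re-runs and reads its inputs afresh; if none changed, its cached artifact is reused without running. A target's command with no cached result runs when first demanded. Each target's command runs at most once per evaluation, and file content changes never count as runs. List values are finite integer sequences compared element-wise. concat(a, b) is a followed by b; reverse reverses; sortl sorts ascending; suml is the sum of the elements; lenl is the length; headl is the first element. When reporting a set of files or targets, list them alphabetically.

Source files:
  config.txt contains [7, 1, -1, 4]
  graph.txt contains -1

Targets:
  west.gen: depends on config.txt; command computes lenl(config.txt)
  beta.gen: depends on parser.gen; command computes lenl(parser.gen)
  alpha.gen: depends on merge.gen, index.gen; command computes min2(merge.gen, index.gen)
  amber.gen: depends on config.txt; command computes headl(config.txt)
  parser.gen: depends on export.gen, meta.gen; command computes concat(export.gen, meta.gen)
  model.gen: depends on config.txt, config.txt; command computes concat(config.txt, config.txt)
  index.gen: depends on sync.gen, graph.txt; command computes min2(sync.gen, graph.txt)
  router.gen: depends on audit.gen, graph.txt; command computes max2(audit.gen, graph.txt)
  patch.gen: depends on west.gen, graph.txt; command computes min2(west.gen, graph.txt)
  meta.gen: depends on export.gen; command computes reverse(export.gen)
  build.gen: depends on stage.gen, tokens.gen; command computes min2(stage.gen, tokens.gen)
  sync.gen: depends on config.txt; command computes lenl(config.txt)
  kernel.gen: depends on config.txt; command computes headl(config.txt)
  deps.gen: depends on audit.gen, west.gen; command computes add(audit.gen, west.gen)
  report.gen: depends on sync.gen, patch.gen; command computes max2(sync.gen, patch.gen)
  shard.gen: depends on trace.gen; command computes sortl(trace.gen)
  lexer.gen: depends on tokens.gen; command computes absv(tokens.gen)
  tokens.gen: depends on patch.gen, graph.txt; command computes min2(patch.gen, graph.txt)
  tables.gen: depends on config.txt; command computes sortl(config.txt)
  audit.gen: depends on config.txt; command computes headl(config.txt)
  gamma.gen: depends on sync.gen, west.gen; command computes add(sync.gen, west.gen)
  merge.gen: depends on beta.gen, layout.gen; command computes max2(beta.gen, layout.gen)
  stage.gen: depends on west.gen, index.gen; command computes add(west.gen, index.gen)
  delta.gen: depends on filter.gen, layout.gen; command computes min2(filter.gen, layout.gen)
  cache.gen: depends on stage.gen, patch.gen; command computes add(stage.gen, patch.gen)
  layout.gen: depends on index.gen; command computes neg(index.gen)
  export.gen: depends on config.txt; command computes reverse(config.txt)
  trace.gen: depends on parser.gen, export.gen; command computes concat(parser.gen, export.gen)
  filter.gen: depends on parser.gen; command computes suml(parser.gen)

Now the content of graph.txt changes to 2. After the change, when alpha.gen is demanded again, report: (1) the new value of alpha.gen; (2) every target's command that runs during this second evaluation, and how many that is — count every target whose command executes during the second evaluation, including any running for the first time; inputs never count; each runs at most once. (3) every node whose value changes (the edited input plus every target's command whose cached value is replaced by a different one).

Initial pass — values computed on the first demand:
  export.gen = reverse([7, 1, -1, 4]) = [4, -1, 1, 7]
  meta.gen = reverse([4, -1, 1, 7]) = [7, 1, -1, 4]
  parser.gen = concat([4, -1, 1, 7], [7, 1, -1, 4]) = [4, -1, 1, 7, 7, 1, -1, 4]
  beta.gen = lenl([4, -1, 1, 7, 7, 1, -1, 4]) = 8
  sync.gen = lenl([7, 1, -1, 4]) = 4
  index.gen = min2(4, -1) = -1
  layout.gen = neg(-1) = 1
  merge.gen = max2(8, 1) = 8
  alpha.gen = min2(8, -1) = -1

Second demand — change propagation:
  index.gen: re-runs because graph.txt -1->2; new result 2.
  layout.gen: re-runs because index.gen -1->2; new result -2.
  merge.gen: re-runs because layout.gen 1->-2; new result 8 (unchanged).
  alpha.gen: re-runs because index.gen -1->2; new result 2.

alpha.gen now evaluates to 2.
Run set: alpha.gen, index.gen, layout.gen, merge.gen (4 run).
Changed values: alpha.gen, graph.txt, index.gen, layout.gen.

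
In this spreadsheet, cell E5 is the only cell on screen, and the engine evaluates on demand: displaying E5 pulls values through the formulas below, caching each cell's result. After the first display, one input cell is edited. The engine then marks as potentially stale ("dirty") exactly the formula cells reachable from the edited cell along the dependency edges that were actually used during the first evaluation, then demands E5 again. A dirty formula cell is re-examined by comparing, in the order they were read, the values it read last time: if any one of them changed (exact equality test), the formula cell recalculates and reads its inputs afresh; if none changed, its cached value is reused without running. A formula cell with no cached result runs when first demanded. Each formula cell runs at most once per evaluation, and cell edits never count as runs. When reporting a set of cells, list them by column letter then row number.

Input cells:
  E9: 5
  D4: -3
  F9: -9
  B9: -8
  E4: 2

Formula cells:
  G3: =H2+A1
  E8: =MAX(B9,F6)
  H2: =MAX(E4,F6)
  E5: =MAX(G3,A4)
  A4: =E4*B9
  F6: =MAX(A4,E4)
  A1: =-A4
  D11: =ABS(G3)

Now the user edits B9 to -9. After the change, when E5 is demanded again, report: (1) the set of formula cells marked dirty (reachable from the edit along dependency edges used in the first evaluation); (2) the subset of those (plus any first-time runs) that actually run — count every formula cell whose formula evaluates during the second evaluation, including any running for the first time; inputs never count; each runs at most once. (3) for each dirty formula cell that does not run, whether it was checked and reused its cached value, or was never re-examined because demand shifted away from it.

Dirty set: A1, A4, E5, F6, G3, H2.
Run set: A1, A4, E5, F6, G3 (5 run).
Re-examined without running (cache reused): H2.
The important point: at H2 every value read last time is unchanged, so the dirty flag clears without a run.

Initial pass — values computed on the first demand:
  A4 = 2 * -8 = -16
  A1 = -(-16) = 16
  F6 = MAX(-16, 2) = 2
  H2 = MAX(2, 2) = 2
  G3 = 2 + 16 = 18
  E5 = MAX(18, -16) = 18

Second demand — change propagation:
  A4: re-runs because B9 -8->-9; new result -18.
  A1: re-runs because A4 -16->-18; new result 18.
  F6: re-runs because A4 -16->-18; new result 2 (unchanged).
  H2: re-examined; everything it read last time is the same (E4 unchanged, F6 unchanged) — cache 2 kept, no run.
  G3: re-runs because A1 16->18; new result 20.
  E5: re-runs because G3 18->20; A4 -16->-18; new result 20.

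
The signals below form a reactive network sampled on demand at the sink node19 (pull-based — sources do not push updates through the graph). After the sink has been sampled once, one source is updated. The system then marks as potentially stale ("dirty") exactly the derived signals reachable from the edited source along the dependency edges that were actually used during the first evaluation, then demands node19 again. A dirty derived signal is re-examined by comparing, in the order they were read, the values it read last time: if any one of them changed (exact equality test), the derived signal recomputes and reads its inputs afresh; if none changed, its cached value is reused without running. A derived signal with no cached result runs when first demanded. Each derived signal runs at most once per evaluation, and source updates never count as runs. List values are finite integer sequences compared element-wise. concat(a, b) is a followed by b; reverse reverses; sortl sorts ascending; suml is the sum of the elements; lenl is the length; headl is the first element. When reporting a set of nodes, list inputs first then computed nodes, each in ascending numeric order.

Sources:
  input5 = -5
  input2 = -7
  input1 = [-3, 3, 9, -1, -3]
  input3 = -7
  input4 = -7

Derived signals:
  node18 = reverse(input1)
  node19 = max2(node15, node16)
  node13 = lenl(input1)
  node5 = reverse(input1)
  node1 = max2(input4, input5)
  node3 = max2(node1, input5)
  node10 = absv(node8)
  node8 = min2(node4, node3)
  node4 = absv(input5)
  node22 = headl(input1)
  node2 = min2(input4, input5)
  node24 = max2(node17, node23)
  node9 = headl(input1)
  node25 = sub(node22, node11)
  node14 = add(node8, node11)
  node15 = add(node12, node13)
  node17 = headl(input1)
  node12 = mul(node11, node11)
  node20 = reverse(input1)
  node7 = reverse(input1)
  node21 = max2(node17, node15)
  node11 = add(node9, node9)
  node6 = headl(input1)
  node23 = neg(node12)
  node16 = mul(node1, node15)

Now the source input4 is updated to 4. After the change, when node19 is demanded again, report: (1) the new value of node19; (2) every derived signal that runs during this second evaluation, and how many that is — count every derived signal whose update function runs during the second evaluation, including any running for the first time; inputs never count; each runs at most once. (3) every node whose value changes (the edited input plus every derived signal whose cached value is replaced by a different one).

node19 now evaluates to 164.
Run set: node1, node16, node19 (3 run).
Changed values: input4, node1, node16, node19.

Initial pass — values computed on the first demand:
  node1 = max2(-7, -5) = -5
  node9 = headl([-3, 3, 9, -1, -3]) = -3
  node11 = add(-3, -3) = -6
  node12 = mul(-6, -6) = 36
  node13 = lenl([-3, 3, 9, -1, -3]) = 5
  node15 = add(36, 5) = 41
  node16 = mul(-5, 41) = -205
  node19 = max2(41, -205) = 41

Second demand — change propagation:
  node1: re-runs because input4 -7->4; new result 4.
  node16: re-runs because node1 -5->4; new result 164.
  node19: re-runs because node16 -205->164; new result 164.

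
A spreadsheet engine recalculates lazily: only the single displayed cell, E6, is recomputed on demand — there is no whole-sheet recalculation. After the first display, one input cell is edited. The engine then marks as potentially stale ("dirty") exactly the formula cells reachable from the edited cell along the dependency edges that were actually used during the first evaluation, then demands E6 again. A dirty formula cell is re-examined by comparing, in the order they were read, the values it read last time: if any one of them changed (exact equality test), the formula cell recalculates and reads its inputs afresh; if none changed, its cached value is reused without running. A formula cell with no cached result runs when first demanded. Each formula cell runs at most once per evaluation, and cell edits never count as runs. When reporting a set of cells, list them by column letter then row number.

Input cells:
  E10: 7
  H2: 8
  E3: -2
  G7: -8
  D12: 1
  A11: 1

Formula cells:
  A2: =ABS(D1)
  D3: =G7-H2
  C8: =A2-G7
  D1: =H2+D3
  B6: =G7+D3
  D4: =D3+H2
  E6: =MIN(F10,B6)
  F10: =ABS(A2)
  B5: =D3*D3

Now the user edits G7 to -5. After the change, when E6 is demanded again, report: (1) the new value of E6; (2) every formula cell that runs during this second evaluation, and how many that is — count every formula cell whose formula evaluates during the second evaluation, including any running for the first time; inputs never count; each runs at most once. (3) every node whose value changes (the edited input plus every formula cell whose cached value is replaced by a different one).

First evaluation (everything demanded from the output):
  D3 = -8 - 8 = -16
  B6 = -8 + -16 = -24
  D1 = 8 + -16 = -8
  A2 = ABS(-8) = 8
  F10 = ABS(8) = 8
  E6 = MIN(8, -24) = -24

Propagation after the edit:
  D3: runs — G7 -8->-5; result -13.
  B6: runs — G7 -8->-5; D3 -16->-13; result -18.
  D1: runs — D3 -16->-13; result -5.
  A2: runs — D1 -8->-5; result 5.
  F10: runs — A2 8->5; result 5.
  E6: runs — F10 8->5; B6 -24->-18; result -18.

New value of E6: -18.
Formula cells that run: A2, B6, D1, D3, E6, F10 — 6 in total.
Values that change: A2, B6, D1, D3, E6, F10, G7.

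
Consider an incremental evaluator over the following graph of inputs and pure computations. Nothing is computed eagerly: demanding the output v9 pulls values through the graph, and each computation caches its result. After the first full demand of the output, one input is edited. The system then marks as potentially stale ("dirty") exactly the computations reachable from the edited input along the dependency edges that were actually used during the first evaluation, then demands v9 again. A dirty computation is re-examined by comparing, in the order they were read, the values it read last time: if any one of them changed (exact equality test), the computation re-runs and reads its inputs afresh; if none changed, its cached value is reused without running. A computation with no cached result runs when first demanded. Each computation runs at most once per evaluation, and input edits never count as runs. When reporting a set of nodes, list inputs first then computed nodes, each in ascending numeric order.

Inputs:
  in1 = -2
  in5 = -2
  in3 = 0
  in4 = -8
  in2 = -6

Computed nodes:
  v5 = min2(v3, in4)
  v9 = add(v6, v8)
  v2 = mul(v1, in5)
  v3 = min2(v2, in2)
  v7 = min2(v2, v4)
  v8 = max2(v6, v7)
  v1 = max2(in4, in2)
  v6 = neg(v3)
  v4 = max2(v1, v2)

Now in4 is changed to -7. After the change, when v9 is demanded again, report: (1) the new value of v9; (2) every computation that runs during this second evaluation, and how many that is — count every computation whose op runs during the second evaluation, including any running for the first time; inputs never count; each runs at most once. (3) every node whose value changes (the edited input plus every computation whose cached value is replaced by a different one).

Initial pass — values computed on the first demand:
  v1 = max2(-8, -6) = -6
  v2 = mul(-6, -2) = 12
  v3 = min2(12, -6) = -6
  v4 = max2(-6, 12) = 12
  v6 = neg(-6) = 6
  v7 = min2(12, 12) = 12
  v8 = max2(6, 12) = 12
  v9 = add(6, 12) = 18

Second demand — change propagation:
  v1: re-runs because in4 -8->-7; new result -6 (unchanged).
  v2: re-examined; everything it read last time is the same (v1 unchanged, in5 unchanged) — cache 12 kept, no run.
  v3: re-examined; everything it read last time is the same (v2 unchanged, in2 unchanged) — cache -6 kept, no run.
  v4: re-examined; everything it read last time is the same (v1 unchanged, v2 unchanged) — cache 12 kept, no run.
  v6: re-examined; everything it read last time is the same (v3 unchanged) — cache 6 kept, no run.
  v7: re-examined; everything it read last time is the same (v2 unchanged, v4 unchanged) — cache 12 kept, no run.
  v8: re-examined; everything it read last time is the same (v6 unchanged, v7 unchanged) — cache 12 kept, no run.
  v9: re-examined; everything it read last time is the same (v6 unchanged, v8 unchanged) — cache 18 kept, no run.

The important point: v1 recomputes to an identical value, and the output ends up unchanged.

v9 now evaluates to 18.
Run set: v1 (1 run).
Changed values: in4.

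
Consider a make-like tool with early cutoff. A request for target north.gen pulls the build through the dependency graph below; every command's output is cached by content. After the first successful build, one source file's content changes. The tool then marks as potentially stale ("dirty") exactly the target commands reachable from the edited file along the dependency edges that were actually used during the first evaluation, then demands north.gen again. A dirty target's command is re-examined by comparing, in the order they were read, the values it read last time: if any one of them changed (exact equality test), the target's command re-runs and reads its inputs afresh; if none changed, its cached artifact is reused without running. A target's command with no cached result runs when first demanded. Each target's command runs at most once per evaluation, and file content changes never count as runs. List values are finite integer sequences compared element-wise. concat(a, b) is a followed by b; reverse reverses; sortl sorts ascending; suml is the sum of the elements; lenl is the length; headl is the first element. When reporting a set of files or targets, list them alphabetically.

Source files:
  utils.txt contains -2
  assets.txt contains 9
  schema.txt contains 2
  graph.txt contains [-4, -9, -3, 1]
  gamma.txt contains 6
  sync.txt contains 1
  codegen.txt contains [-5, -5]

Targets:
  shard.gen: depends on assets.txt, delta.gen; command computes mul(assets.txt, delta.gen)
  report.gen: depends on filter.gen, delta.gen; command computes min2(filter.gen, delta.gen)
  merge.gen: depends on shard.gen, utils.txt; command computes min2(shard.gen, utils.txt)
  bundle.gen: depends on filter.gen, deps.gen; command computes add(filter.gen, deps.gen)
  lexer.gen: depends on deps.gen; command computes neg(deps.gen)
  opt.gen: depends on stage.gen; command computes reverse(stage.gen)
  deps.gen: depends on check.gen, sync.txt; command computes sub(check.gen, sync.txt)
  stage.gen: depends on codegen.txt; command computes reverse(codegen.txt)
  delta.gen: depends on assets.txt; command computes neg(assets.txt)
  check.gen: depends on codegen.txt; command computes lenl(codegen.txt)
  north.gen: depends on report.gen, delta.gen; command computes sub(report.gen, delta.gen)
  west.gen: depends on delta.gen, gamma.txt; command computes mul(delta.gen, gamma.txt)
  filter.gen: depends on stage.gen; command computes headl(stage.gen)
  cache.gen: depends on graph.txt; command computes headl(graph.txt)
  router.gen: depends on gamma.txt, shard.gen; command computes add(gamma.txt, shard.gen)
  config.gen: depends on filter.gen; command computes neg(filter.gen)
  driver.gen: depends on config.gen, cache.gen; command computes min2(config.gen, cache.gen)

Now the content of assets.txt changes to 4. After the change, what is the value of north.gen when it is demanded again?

First demand of the output computes:
  delta.gen = neg(9) = -9
  stage.gen = reverse([-5, -5]) = [-5, -5]
  filter.gen = headl([-5, -5]) = -5
  report.gen = min2(-5, -9) = -9
  north.gen = sub(-9, -9) = 0

After the edit, cleaning proceeds:
  delta.gen: a read changed (assets.txt 9->4) — executes, giving -4.
  report.gen: a read changed (delta.gen -9->-4) — executes, giving -5.
  north.gen: a read changed (report.gen -9->-5; delta.gen -9->-4) — executes, giving -1.

Demanding north.gen again yields -1.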